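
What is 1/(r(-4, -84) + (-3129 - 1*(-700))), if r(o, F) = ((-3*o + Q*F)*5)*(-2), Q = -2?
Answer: -1/4229 ≈ -0.00023646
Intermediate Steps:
r(o, F) = 20*F + 30*o (r(o, F) = ((-3*o - 2*F)*5)*(-2) = (-15*o - 10*F)*(-2) = 20*F + 30*o)
1/(r(-4, -84) + (-3129 - 1*(-700))) = 1/((20*(-84) + 30*(-4)) + (-3129 - 1*(-700))) = 1/((-1680 - 120) + (-3129 + 700)) = 1/(-1800 - 2429) = 1/(-4229) = -1/4229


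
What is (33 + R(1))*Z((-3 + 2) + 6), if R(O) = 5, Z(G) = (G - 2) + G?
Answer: 304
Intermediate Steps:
Z(G) = -2 + 2*G (Z(G) = (-2 + G) + G = -2 + 2*G)
(33 + R(1))*Z((-3 + 2) + 6) = (33 + 5)*(-2 + 2*((-3 + 2) + 6)) = 38*(-2 + 2*(-1 + 6)) = 38*(-2 + 2*5) = 38*(-2 + 10) = 38*8 = 304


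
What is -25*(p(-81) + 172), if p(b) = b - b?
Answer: -4300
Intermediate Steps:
p(b) = 0
-25*(p(-81) + 172) = -25*(0 + 172) = -25*172 = -4300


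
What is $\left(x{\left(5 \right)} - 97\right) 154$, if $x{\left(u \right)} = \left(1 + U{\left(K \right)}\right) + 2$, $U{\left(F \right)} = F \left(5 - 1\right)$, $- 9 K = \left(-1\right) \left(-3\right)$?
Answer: $- \frac{44044}{3} \approx -14681.0$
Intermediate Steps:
$K = - \frac{1}{3}$ ($K = - \frac{\left(-1\right) \left(-3\right)}{9} = \left(- \frac{1}{9}\right) 3 = - \frac{1}{3} \approx -0.33333$)
$U{\left(F \right)} = 4 F$ ($U{\left(F \right)} = F 4 = 4 F$)
$x{\left(u \right)} = \frac{5}{3}$ ($x{\left(u \right)} = \left(1 + 4 \left(- \frac{1}{3}\right)\right) + 2 = \left(1 - \frac{4}{3}\right) + 2 = - \frac{1}{3} + 2 = \frac{5}{3}$)
$\left(x{\left(5 \right)} - 97\right) 154 = \left(\frac{5}{3} - 97\right) 154 = \left(- \frac{286}{3}\right) 154 = - \frac{44044}{3}$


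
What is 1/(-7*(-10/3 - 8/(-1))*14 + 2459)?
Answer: 3/6005 ≈ 0.00049958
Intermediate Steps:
1/(-7*(-10/3 - 8/(-1))*14 + 2459) = 1/(-7*(-10*⅓ - 8*(-1))*14 + 2459) = 1/(-7*(-10/3 + 8)*14 + 2459) = 1/(-7*14/3*14 + 2459) = 1/(-98/3*14 + 2459) = 1/(-1372/3 + 2459) = 1/(6005/3) = 3/6005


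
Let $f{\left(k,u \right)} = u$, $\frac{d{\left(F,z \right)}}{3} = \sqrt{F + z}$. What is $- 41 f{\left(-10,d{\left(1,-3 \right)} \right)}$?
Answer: $- 123 i \sqrt{2} \approx - 173.95 i$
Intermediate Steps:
$d{\left(F,z \right)} = 3 \sqrt{F + z}$
$- 41 f{\left(-10,d{\left(1,-3 \right)} \right)} = - 41 \cdot 3 \sqrt{1 - 3} = - 41 \cdot 3 \sqrt{-2} = - 41 \cdot 3 i \sqrt{2} = - 123 i \sqrt{2}$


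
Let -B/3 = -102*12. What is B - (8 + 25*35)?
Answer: 2789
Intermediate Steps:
B = 3672 (B = -(-306)*12 = -3*(-1224) = 3672)
B - (8 + 25*35) = 3672 - (8 + 25*35) = 3672 - (8 + 875) = 3672 - 1*883 = 3672 - 883 = 2789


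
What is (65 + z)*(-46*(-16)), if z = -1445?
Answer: -1015680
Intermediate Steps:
(65 + z)*(-46*(-16)) = (65 - 1445)*(-46*(-16)) = -1380*736 = -1015680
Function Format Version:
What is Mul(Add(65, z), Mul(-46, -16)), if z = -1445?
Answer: -1015680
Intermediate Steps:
Mul(Add(65, z), Mul(-46, -16)) = Mul(Add(65, -1445), Mul(-46, -16)) = Mul(-1380, 736) = -1015680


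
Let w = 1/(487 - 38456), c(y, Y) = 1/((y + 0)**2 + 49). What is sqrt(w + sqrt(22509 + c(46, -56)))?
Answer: sqrt(-177969246025 + 3121161340565*sqrt(105504749690))/82202885 ≈ 12.249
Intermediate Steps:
c(y, Y) = 1/(49 + y**2) (c(y, Y) = 1/(y**2 + 49) = 1/(49 + y**2))
w = -1/37969 (w = 1/(-37969) = -1/37969 ≈ -2.6337e-5)
sqrt(w + sqrt(22509 + c(46, -56))) = sqrt(-1/37969 + sqrt(22509 + 1/(49 + 46**2))) = sqrt(-1/37969 + sqrt(22509 + 1/(49 + 2116))) = sqrt(-1/37969 + sqrt(22509 + 1/2165)) = sqrt(-1/37969 + sqrt(48731986/2165)) = sqrt(-1/37969 + sqrt(105504749690)/2165)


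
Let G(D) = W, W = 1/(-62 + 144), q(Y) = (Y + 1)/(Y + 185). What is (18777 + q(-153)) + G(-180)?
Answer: 3078651/164 ≈ 18772.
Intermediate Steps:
q(Y) = (1 + Y)/(185 + Y)
W = 1/82 ≈ 0.012195
G(D) = 1/82
(18777 + q(-153)) + G(-180) = (18777 + (1 - 153)/(185 - 153)) + 1/82 = (18777 - 152/32) + 1/82 = (18777 + (1/32)*(-152)) + 1/82 = (18777 - 19/4) + 1/82 = 75089/4 + 1/82 = 3078651/164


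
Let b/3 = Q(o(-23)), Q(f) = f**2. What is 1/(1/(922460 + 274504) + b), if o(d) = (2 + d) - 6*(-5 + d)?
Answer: 1196964/77595585229 ≈ 1.5426e-5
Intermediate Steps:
o(d) = 32 - 5*d (o(d) = (2 + d) - (-30 + 6*d) = (2 + d) + (30 - 6*d) = 32 - 5*d)
b = 64827 (b = 3*(32 - 5*(-23))**2 = 3*(32 + 115)**2 = 3*147**2 = 3*21609 = 64827)
1/(1/(922460 + 274504) + b) = 1/(1/(922460 + 274504) + 64827) = 1/(1/1196964 + 64827) = 1/(77595585229/1196964) = 1196964/77595585229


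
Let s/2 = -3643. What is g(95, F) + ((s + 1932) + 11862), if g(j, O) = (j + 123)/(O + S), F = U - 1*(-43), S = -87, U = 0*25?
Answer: 143067/22 ≈ 6503.0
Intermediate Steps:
s = -7286 (s = 2*(-3643) = -7286)
U = 0
F = 43 (F = 0 - 1*(-43) = 0 + 43 = 43)
g(j, O) = (123 + j)/(-87 + O) (g(j, O) = (j + 123)/(O - 87) = (123 + j)/(-87 + O))
g(95, F) + ((s + 1932) + 11862) = (123 + 95)/(-87 + 43) + ((-7286 + 1932) + 11862) = 218/(-44) + (-5354 + 11862) = -1/44*218 + 6508 = -109/22 + 6508 = 143067/22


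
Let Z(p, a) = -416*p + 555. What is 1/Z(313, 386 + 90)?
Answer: -1/129653 ≈ -7.7129e-6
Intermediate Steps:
Z(p, a) = 555 - 416*p
1/Z(313, 386 + 90) = 1/(555 - 416*313) = 1/(555 - 130208) = 1/(-129653) = -1/129653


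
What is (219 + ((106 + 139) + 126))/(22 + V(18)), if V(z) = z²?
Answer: 295/173 ≈ 1.7052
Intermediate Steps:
(219 + ((106 + 139) + 126))/(22 + V(18)) = (219 + ((106 + 139) + 126))/(22 + 18²) = (219 + (245 + 126))/(22 + 324) = (219 + 371)/346 = 590*(1/346) = 295/173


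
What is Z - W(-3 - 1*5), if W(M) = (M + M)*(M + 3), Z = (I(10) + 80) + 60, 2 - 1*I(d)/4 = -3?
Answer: 80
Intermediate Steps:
I(d) = 20 (I(d) = 8 - 4*(-3) = 8 + 12 = 20)
Z = 160 (Z = (20 + 80) + 60 = 100 + 60 = 160)
W(M) = 2*M*(3 + M) (W(M) = (2*M)*(3 + M) = 2*M*(3 + M))
Z - W(-3 - 1*5) = 160 - 2*(-3 - 1*5)*(3 + (-3 - 1*5)) = 160 - 2*(-3 - 5)*(3 + (-3 - 5)) = 160 - 2*(-8)*(3 - 8) = 160 - 2*(-8)*(-5) = 160 - 1*80 = 160 - 80 = 80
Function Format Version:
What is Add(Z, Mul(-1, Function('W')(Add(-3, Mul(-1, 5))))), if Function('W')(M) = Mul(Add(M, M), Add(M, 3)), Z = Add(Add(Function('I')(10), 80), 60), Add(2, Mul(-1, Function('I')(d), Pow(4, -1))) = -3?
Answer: 80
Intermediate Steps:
Function('I')(d) = 20 (Function('I')(d) = Add(8, Mul(-4, -3)) = Add(8, 12) = 20)
Z = 160 (Z = Add(Add(20, 80), 60) = Add(100, 60) = 160)
Function('W')(M) = Mul(2, M, Add(3, M)) (Function('W')(M) = Mul(Mul(2, M), Add(3, M)) = Mul(2, M, Add(3, M)))
Add(Z, Mul(-1, Function('W')(Add(-3, Mul(-1, 5))))) = Add(160, Mul(-1, Mul(2, Add(-3, Mul(-1, 5)), Add(3, Add(-3, Mul(-1, 5)))))) = Add(160, Mul(-1, Mul(2, Add(-3, -5), Add(3, Add(-3, -5))))) = Add(160, Mul(-1, Mul(2, -8, Add(3, -8)))) = Add(160, Mul(-1, Mul(2, -8, -5))) = Add(160, Mul(-1, 80)) = Add(160, -80) = 80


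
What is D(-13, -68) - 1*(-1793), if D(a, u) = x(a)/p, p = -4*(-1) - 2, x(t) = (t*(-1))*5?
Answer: 3651/2 ≈ 1825.5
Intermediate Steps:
x(t) = -5*t (x(t) = -t*5 = -5*t)
p = 2 (p = 4 - 2 = 2)
D(a, u) = -5*a/2
D(-13, -68) - 1*(-1793) = -5/2*(-13) - 1*(-1793) = 65/2 + 1793 = 3651/2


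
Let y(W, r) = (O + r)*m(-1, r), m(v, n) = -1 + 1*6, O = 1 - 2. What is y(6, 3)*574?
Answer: 5740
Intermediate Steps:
O = -1
m(v, n) = 5 (m(v, n) = -1 + 6 = 5)
y(W, r) = -5 + 5*r (y(W, r) = (-1 + r)*5 = -5 + 5*r)
y(6, 3)*574 = (-5 + 5*3)*574 = (-5 + 15)*574 = 10*574 = 5740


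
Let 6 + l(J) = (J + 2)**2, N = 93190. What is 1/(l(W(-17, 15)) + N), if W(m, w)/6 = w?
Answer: 1/101648 ≈ 9.8379e-6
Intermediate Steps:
W(m, w) = 6*w
l(J) = -6 + (2 + J)**2 (l(J) = -6 + (J + 2)**2 = -6 + (2 + J)**2)
1/(l(W(-17, 15)) + N) = 1/((-6 + (2 + 6*15)**2) + 93190) = 1/((-6 + (2 + 90)**2) + 93190) = 1/((-6 + 92**2) + 93190) = 1/((-6 + 8464) + 93190) = 1/(8458 + 93190) = 1/101648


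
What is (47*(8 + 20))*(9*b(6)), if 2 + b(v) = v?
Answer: 47376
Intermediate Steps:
b(v) = -2 + v
(47*(8 + 20))*(9*b(6)) = (47*(8 + 20))*(9*(-2 + 6)) = (47*28)*(9*4) = 1316*36 = 47376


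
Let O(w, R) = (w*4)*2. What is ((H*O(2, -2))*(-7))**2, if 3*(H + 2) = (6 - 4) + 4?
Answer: 0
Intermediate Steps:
O(w, R) = 8*w (O(w, R) = (4*w)*2 = 8*w)
H = 0 (H = -2 + ((6 - 4) + 4)/3 = -2 + (2 + 4)/3 = -2 + (1/3)*6 = -2 + 2 = 0)
((H*O(2, -2))*(-7))**2 = ((0*(8*2))*(-7))**2 = ((0*16)*(-7))**2 = (0*(-7))**2 = 0**2 = 0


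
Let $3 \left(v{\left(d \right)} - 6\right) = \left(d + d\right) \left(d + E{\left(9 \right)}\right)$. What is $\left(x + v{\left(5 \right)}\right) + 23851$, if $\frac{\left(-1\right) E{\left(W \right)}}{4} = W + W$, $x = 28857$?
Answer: $\frac{157472}{3} \approx 52491.0$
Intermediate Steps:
$E{\left(W \right)} = - 8 W$ ($E{\left(W \right)} = - 4 \left(W + W\right) = - 4 \cdot 2 W = - 8 W$)
$v{\left(d \right)} = 6 + \frac{2 d \left(-72 + d\right)}{3}$ ($v{\left(d \right)} = 6 + \frac{\left(d + d\right) \left(d - 72\right)}{3} = 6 + \frac{2 d \left(d - 72\right)}{3} = 6 + \frac{2 d \left(-72 + d\right)}{3}$)
$\left(x + v{\left(5 \right)}\right) + 23851 = \left(28857 + \left(6 - 240 + \frac{2 \cdot 5^{2}}{3}\right)\right) + 23851 = \left(28857 + \left(6 - 240 + \frac{2}{3} \cdot 25\right)\right) + 23851 = \left(28857 + \left(6 - 240 + \frac{50}{3}\right)\right) + 23851 = \left(28857 - \frac{652}{3}\right) + 23851 = \frac{85919}{3} + 23851 = \frac{157472}{3}$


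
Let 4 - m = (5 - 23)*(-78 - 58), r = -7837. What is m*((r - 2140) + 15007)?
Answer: -12293320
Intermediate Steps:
m = -2444 (m = 4 - (5 - 23)*(-78 - 58) = 4 - (-18)*(-136) = 4 - 1*2448 = 4 - 2448 = -2444)
m*((r - 2140) + 15007) = -2444*((-7837 - 2140) + 15007) = -2444*(-9977 + 15007) = -2444*5030 = -12293320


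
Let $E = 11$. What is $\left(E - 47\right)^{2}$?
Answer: $1296$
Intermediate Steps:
$\left(E - 47\right)^{2} = \left(11 - 47\right)^{2} = \left(-36\right)^{2} = 1296$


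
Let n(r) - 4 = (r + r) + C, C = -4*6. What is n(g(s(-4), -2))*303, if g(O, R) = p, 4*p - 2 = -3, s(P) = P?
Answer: -12423/2 ≈ -6211.5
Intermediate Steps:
C = -24
p = -¼ (p = ½ + (¼)*(-3) = ½ - ¾ = -¼ ≈ -0.25000)
g(O, R) = -¼
n(r) = -20 + 2*r (n(r) = 4 + ((r + r) - 24) = 4 + (2*r - 24) = 4 + (-24 + 2*r) = -20 + 2*r)
n(g(s(-4), -2))*303 = (-20 + 2*(-¼))*303 = (-20 - ½)*303 = -41/2*303 = -12423/2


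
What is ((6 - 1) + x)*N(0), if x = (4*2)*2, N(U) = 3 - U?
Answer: 63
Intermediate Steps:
x = 16 (x = 8*2 = 16)
((6 - 1) + x)*N(0) = ((6 - 1) + 16)*(3 - 1*0) = (5 + 16)*(3 + 0) = 21*3 = 63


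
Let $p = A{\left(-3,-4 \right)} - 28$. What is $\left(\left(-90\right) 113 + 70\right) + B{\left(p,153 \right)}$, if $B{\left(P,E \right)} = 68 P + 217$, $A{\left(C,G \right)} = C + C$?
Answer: $-12195$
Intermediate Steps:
$A{\left(C,G \right)} = 2 C$
$p = -34$ ($p = 2 \left(-3\right) - 28 = -6 - 28 = -34$)
$B{\left(P,E \right)} = 217 + 68 P$
$\left(\left(-90\right) 113 + 70\right) + B{\left(p,153 \right)} = \left(\left(-90\right) 113 + 70\right) + \left(217 + 68 \left(-34\right)\right) = \left(-10170 + 70\right) + \left(217 - 2312\right) = -10100 - 2095 = -12195$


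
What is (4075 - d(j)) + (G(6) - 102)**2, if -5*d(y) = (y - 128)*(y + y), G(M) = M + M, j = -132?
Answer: 25903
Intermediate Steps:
G(M) = 2*M
d(y) = -2*y*(-128 + y)/5 (d(y) = -(y - 128)*(y + y)/5 = -(-128 + y)*2*y/5 = -2*y*(-128 + y)/5)
(4075 - d(j)) + (G(6) - 102)**2 = (4075 - 2*(-132)*(128 - 1*(-132))/5) + (2*6 - 102)**2 = (4075 - 2*(-132)*(128 + 132)/5) + (12 - 102)**2 = (4075 - 2*(-132)*260/5) + (-90)**2 = (4075 - 1*(-13728)) + 8100 = (4075 + 13728) + 8100 = 17803 + 8100 = 25903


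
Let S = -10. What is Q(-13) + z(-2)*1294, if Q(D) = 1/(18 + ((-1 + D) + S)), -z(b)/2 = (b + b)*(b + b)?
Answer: -248449/6 ≈ -41408.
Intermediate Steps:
z(b) = -8*b**2 (z(b) = -2*(b + b)*(b + b) = -2*2*b*2*b = -8*b**2)
Q(D) = 1/(7 + D) (Q(D) = 1/(18 + ((-1 + D) - 10)) = 1/(18 + (-11 + D)) = 1/(7 + D))
Q(-13) + z(-2)*1294 = 1/(7 - 13) - 8*(-2)**2*1294 = 1/(-6) - 8*4*1294 = -1/6 - 32*1294 = -1/6 - 41408 = -248449/6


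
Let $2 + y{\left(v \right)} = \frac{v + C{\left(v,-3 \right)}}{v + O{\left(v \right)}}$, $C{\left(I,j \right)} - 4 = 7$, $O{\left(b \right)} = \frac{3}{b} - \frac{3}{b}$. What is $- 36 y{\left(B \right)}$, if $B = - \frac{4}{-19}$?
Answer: $-1845$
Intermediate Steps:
$O{\left(b \right)} = 0$
$C{\left(I,j \right)} = 11$ ($C{\left(I,j \right)} = 4 + 7 = 11$)
$B = \frac{4}{19}$ ($B = \left(-4\right) \left(- \frac{1}{19}\right) = \frac{4}{19} \approx 0.21053$)
$y{\left(v \right)} = -2 + \frac{11 + v}{v}$ ($y{\left(v \right)} = -2 + \frac{v + 11}{v + 0} = -2 + \frac{11 + v}{v}$)
$- 36 y{\left(B \right)} = - 36 \frac{11 - \frac{4}{19}}{\frac{4}{19}} = - 36 \frac{19 \left(11 - \frac{4}{19}\right)}{4} = - 36 \cdot \frac{19}{4} \cdot \frac{205}{19} = \left(-36\right) \frac{205}{4} = -1845$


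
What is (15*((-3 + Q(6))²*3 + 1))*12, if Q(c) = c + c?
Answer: 43920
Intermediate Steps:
Q(c) = 2*c
(15*((-3 + Q(6))²*3 + 1))*12 = (15*((-3 + 2*6)²*3 + 1))*12 = (15*((-3 + 12)²*3 + 1))*12 = (15*(9²*3 + 1))*12 = (15*(81*3 + 1))*12 = (15*(243 + 1))*12 = (15*244)*12 = 3660*12 = 43920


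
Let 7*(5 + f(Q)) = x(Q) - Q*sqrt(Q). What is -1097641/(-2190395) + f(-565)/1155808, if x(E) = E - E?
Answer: 1268651296953/2531676064160 + 565*I*sqrt(565)/8090656 ≈ 0.50111 + 0.0016599*I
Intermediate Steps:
x(E) = 0
f(Q) = -5 - Q**(3/2)/7 (f(Q) = -5 + (0 - Q*sqrt(Q))/7 = -5 + (0 - Q**(3/2))/7 = -5 + (-Q**(3/2))/7 = -5 - Q**(3/2)/7)
-1097641/(-2190395) + f(-565)/1155808 = -1097641/(-2190395) + (-5 - (-565)*I*sqrt(565)/7)/1155808 = -1097641*(-1/2190395) + (-5 - (-565)*I*sqrt(565)/7)*(1/1155808) = 1097641/2190395 + (-5 + 565*I*sqrt(565)/7)*(1/1155808) = 1097641/2190395 + (-5/1155808 + 565*I*sqrt(565)/8090656) = 1268651296953/2531676064160 + 565*I*sqrt(565)/8090656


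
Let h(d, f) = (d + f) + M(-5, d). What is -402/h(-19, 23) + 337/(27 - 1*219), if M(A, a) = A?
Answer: 76847/192 ≈ 400.24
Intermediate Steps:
h(d, f) = -5 + d + f (h(d, f) = (d + f) - 5 = -5 + d + f)
-402/h(-19, 23) + 337/(27 - 1*219) = -402/(-5 - 19 + 23) + 337/(27 - 1*219) = -402/(-1) + 337/(27 - 219) = -402*(-1) + 337/(-192) = 402 + 337*(-1/192) = 402 - 337/192 = 76847/192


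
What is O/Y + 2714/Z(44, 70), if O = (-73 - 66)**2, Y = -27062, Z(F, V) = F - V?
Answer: -36974307/351806 ≈ -105.10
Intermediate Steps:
O = 19321 (O = (-139)**2 = 19321)
O/Y + 2714/Z(44, 70) = 19321/(-27062) + 2714/(44 - 1*70) = 19321*(-1/27062) + 2714/(44 - 70) = -19321/27062 + 2714/(-26) = -19321/27062 + 2714*(-1/26) = -19321/27062 - 1357/13 = -36974307/351806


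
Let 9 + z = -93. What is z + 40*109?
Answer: 4258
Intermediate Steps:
z = -102 (z = -9 - 93 = -102)
z + 40*109 = -102 + 40*109 = -102 + 4360 = 4258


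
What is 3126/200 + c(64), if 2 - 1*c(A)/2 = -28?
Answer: 7563/100 ≈ 75.630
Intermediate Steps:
c(A) = 60 (c(A) = 4 - 2*(-28) = 4 + 56 = 60)
3126/200 + c(64) = 3126/200 + 60 = 3126*(1/200) + 60 = 1563/100 + 60 = 7563/100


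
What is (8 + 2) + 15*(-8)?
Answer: -110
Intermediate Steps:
(8 + 2) + 15*(-8) = 10 - 120 = -110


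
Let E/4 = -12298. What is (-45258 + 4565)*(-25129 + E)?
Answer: 3024344453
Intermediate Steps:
E = -49192 (E = 4*(-12298) = -49192)
(-45258 + 4565)*(-25129 + E) = (-45258 + 4565)*(-25129 - 49192) = -40693*(-74321) = 3024344453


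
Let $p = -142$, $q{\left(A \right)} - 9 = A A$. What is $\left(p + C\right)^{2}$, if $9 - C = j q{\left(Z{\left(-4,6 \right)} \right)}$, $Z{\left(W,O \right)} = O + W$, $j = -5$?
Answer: $4624$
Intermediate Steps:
$q{\left(A \right)} = 9 + A^{2}$ ($q{\left(A \right)} = 9 + A A = 9 + A^{2}$)
$C = 74$ ($C = 9 - - 5 \left(9 + \left(6 - 4\right)^{2}\right) = 9 - - 5 \left(9 + 2^{2}\right) = 9 - - 5 \left(9 + 4\right) = 9 - \left(-5\right) 13 = 9 - -65 = 9 + 65 = 74$)
$\left(p + C\right)^{2} = \left(-142 + 74\right)^{2} = \left(-68\right)^{2} = 4624$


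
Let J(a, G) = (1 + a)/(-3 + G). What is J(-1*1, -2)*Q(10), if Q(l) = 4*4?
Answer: 0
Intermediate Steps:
Q(l) = 16
J(a, G) = (1 + a)/(-3 + G)
J(-1*1, -2)*Q(10) = ((1 - 1*1)/(-3 - 2))*16 = ((1 - 1)/(-5))*16 = -1/5*0*16 = 0*16 = 0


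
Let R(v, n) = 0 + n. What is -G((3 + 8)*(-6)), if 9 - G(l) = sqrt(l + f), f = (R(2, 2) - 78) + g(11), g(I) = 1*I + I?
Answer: -9 + 2*I*sqrt(30) ≈ -9.0 + 10.954*I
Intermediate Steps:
R(v, n) = n
g(I) = 2*I (g(I) = I + I = 2*I)
f = -54 (f = (2 - 78) + 2*11 = -76 + 22 = -54)
G(l) = 9 - sqrt(-54 + l) (G(l) = 9 - sqrt(l - 54) = 9 - sqrt(-54 + l))
-G((3 + 8)*(-6)) = -(9 - sqrt(-54 + (3 + 8)*(-6))) = -(9 - sqrt(-54 + 11*(-6))) = -(9 - sqrt(-54 - 66)) = -(9 - sqrt(-120)) = -(9 - 2*I*sqrt(30)) = -9 + 2*I*sqrt(30)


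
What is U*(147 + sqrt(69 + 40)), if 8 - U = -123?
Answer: 19257 + 131*sqrt(109) ≈ 20625.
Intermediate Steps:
U = 131 (U = 8 - 1*(-123) = 8 + 123 = 131)
U*(147 + sqrt(69 + 40)) = 131*(147 + sqrt(69 + 40)) = 131*(147 + sqrt(109)) = 19257 + 131*sqrt(109)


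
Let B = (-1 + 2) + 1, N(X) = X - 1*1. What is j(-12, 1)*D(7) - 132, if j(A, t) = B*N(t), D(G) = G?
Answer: -132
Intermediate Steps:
N(X) = -1 + X (N(X) = X - 1 = -1 + X)
B = 2 (B = 1 + 1 = 2)
j(A, t) = -2 + 2*t (j(A, t) = 2*(-1 + t) = -2 + 2*t)
j(-12, 1)*D(7) - 132 = (-2 + 2*1)*7 - 132 = (-2 + 2)*7 - 132 = 0*7 - 132 = 0 - 132 = -132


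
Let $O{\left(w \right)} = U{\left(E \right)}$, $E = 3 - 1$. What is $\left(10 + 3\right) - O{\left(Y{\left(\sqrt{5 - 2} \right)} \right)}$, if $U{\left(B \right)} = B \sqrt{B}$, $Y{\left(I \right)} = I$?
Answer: $13 - 2 \sqrt{2} \approx 10.172$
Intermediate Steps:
$E = 2$
$U{\left(B \right)} = B^{\frac{3}{2}}$
$O{\left(w \right)} = 2 \sqrt{2}$ ($O{\left(w \right)} = 2^{\frac{3}{2}} = 2 \sqrt{2}$)
$\left(10 + 3\right) - O{\left(Y{\left(\sqrt{5 - 2} \right)} \right)} = \left(10 + 3\right) - 2 \sqrt{2} = 13 - 2 \sqrt{2}$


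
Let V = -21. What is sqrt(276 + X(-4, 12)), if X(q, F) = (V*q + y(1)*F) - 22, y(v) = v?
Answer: 5*sqrt(14) ≈ 18.708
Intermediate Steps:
X(q, F) = -22 + F - 21*q (X(q, F) = (-21*q + 1*F) - 22 = (-21*q + F) - 22 = (F - 21*q) - 22 = -22 + F - 21*q)
sqrt(276 + X(-4, 12)) = sqrt(276 + (-22 + 12 - 21*(-4))) = sqrt(276 + (-22 + 12 + 84)) = sqrt(276 + 74) = sqrt(350) = 5*sqrt(14)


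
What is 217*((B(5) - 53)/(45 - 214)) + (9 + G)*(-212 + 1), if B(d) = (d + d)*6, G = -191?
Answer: 6488419/169 ≈ 38393.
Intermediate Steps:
B(d) = 12*d (B(d) = (2*d)*6 = 12*d)
217*((B(5) - 53)/(45 - 214)) + (9 + G)*(-212 + 1) = 217*((12*5 - 53)/(45 - 214)) + (9 - 191)*(-212 + 1) = 217*((60 - 53)/(-169)) - 182*(-211) = 217*(7*(-1/169)) + 38402 = 217*(-7/169) + 38402 = -1519/169 + 38402 = 6488419/169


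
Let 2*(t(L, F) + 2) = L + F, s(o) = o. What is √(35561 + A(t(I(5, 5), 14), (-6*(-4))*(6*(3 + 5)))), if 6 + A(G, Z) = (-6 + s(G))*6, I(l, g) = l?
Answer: 2*√8891 ≈ 188.58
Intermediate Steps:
t(L, F) = -2 + F/2 + L/2 (t(L, F) = -2 + (L + F)/2 = -2 + (F + L)/2 = -2 + (F/2 + L/2) = -2 + F/2 + L/2)
A(G, Z) = -42 + 6*G (A(G, Z) = -6 + (-6 + G)*6 = -6 + (-36 + 6*G) = -42 + 6*G)
√(35561 + A(t(I(5, 5), 14), (-6*(-4))*(6*(3 + 5)))) = √(35561 + (-42 + 6*(-2 + (½)*14 + (½)*5))) = √(35561 + (-42 + 6*(-2 + 7 + 5/2))) = √(35561 + (-42 + 6*(15/2))) = √(35561 + (-42 + 45)) = √(35561 + 3) = √35564 = 2*√8891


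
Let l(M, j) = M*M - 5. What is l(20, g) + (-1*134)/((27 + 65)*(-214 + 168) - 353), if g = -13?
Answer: 1811209/4585 ≈ 395.03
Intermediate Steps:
l(M, j) = -5 + M² (l(M, j) = M² - 5 = -5 + M²)
l(20, g) + (-1*134)/((27 + 65)*(-214 + 168) - 353) = (-5 + 20²) + (-1*134)/((27 + 65)*(-214 + 168) - 353) = (-5 + 400) - 134/(92*(-46) - 353) = 395 - 134/(-4232 - 353) = 395 - 134/(-4585) = 395 - 134*(-1/4585) = 395 + 134/4585 = 1811209/4585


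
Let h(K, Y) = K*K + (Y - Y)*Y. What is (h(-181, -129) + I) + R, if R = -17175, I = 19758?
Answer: 35344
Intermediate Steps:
h(K, Y) = K**2 (h(K, Y) = K**2 + 0*Y = K**2 + 0 = K**2)
(h(-181, -129) + I) + R = ((-181)**2 + 19758) - 17175 = (32761 + 19758) - 17175 = 52519 - 17175 = 35344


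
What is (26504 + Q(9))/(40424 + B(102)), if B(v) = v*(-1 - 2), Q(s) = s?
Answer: 26513/40118 ≈ 0.66088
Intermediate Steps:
B(v) = -3*v (B(v) = v*(-3) = -3*v)
(26504 + Q(9))/(40424 + B(102)) = (26504 + 9)/(40424 - 3*102) = 26513/(40424 - 306) = 26513/40118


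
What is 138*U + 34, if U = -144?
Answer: -19838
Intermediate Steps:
138*U + 34 = 138*(-144) + 34 = -19872 + 34 = -19838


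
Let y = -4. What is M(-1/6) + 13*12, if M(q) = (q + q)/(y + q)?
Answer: 3902/25 ≈ 156.08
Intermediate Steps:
M(q) = 2*q/(-4 + q) (M(q) = (q + q)/(-4 + q) = (2*q)/(-4 + q) = 2*q/(-4 + q))
M(-1/6) + 13*12 = 2*(-1/6)/(-4 - 1/6) + 13*12 = 2*(-1*1/6)/(-4 - 1*1/6) + 156 = 2*(-1/6)/(-4 - 1/6) + 156 = 2*(-1/6)/(-25/6) + 156 = 2*(-1/6)*(-6/25) + 156 = 2/25 + 156 = 3902/25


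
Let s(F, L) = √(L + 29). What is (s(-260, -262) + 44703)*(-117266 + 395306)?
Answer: 12429222120 + 278040*I*√233 ≈ 1.2429e+10 + 4.2441e+6*I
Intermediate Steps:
s(F, L) = √(29 + L)
(s(-260, -262) + 44703)*(-117266 + 395306) = (√(29 - 262) + 44703)*(-117266 + 395306) = (√(-233) + 44703)*278040 = (I*√233 + 44703)*278040 = (44703 + I*√233)*278040 = 12429222120 + 278040*I*√233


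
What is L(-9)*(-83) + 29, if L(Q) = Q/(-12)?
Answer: -133/4 ≈ -33.250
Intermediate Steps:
L(Q) = -Q/12 (L(Q) = Q*(-1/12) = -Q/12)
L(-9)*(-83) + 29 = -1/12*(-9)*(-83) + 29 = (¾)*(-83) + 29 = -249/4 + 29 = -133/4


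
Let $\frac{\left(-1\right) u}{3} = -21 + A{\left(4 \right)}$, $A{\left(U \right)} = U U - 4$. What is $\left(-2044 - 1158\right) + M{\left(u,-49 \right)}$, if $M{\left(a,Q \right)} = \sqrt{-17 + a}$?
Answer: $-3202 + \sqrt{10} \approx -3198.8$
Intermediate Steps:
$A{\left(U \right)} = -4 + U^{2}$ ($A{\left(U \right)} = U^{2} - 4 = -4 + U^{2}$)
$u = 27$ ($u = - 3 \left(-21 - \left(4 - 4^{2}\right)\right) = - 3 \left(-21 + \left(-4 + 16\right)\right) = - 3 \left(-21 + 12\right) = \left(-3\right) \left(-9\right) = 27$)
$\left(-2044 - 1158\right) + M{\left(u,-49 \right)} = \left(-2044 - 1158\right) + \sqrt{-17 + 27} = -3202 + \sqrt{10}$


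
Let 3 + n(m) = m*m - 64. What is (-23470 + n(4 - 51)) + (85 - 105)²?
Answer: -20928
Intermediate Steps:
n(m) = -67 + m² (n(m) = -3 + (m*m - 64) = -3 + (m² - 64) = -3 + (-64 + m²) = -67 + m²)
(-23470 + n(4 - 51)) + (85 - 105)² = (-23470 + (-67 + (4 - 51)²)) + (85 - 105)² = (-23470 + (-67 + (-47)²)) + (-20)² = (-23470 + (-67 + 2209)) + 400 = (-23470 + 2142) + 400 = -21328 + 400 = -20928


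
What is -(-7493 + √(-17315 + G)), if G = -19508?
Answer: 7493 - I*√36823 ≈ 7493.0 - 191.89*I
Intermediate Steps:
-(-7493 + √(-17315 + G)) = -(-7493 + √(-17315 - 19508)) = -(-7493 + √(-36823)) = -(-7493 + I*√36823) = 7493 - I*√36823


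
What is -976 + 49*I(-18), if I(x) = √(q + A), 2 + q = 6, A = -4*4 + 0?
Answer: -976 + 98*I*√3 ≈ -976.0 + 169.74*I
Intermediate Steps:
A = -16 (A = -16 + 0 = -16)
q = 4 (q = -2 + 6 = 4)
I(x) = 2*I*√3 (I(x) = √(4 - 16) = √(-12) = 2*I*√3)
-976 + 49*I(-18) = -976 + 49*(2*I*√3) = -976 + 98*I*√3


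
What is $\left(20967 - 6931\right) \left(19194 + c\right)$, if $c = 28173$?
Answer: $664843212$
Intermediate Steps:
$\left(20967 - 6931\right) \left(19194 + c\right) = \left(20967 - 6931\right) \left(19194 + 28173\right) = 14036 \cdot 47367 = 664843212$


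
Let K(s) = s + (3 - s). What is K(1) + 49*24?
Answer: 1179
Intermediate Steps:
K(s) = 3
K(1) + 49*24 = 3 + 49*24 = 3 + 1176 = 1179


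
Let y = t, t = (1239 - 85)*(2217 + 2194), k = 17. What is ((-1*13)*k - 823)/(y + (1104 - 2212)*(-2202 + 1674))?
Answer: -522/2837659 ≈ -0.00018395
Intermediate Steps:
t = 5090294 (t = 1154*4411 = 5090294)
y = 5090294
((-1*13)*k - 823)/(y + (1104 - 2212)*(-2202 + 1674)) = (-1*13*17 - 823)/(5090294 + (1104 - 2212)*(-2202 + 1674)) = (-13*17 - 823)/(5090294 - 1108*(-528)) = (-221 - 823)/(5090294 + 585024) = -1044/5675318 = -1044*1/5675318 = -522/2837659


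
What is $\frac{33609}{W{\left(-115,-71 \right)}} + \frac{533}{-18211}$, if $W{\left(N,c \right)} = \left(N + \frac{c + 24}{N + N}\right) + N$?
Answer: $- \frac{8282380907}{56617999} \approx -146.29$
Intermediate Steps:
$W{\left(N,c \right)} = 2 N + \frac{24 + c}{2 N}$ ($W{\left(N,c \right)} = \left(N + \frac{24 + c}{2 N}\right) + N = 2 N + \frac{24 + c}{2 N}$)
$\frac{33609}{W{\left(-115,-71 \right)}} + \frac{533}{-18211} = \frac{33609}{\frac{1}{2} \frac{1}{-115} \left(24 - 71 + 4 \left(-115\right)^{2}\right)} + \frac{533}{-18211} = \frac{33609}{\frac{1}{2} \left(- \frac{1}{115}\right) \left(24 - 71 + 4 \cdot 13225\right)} + 533 \left(- \frac{1}{18211}\right) = \frac{33609}{\frac{1}{2} \left(- \frac{1}{115}\right) \left(24 - 71 + 52900\right)} - \frac{533}{18211} = \frac{33609}{\frac{1}{2} \left(- \frac{1}{115}\right) 52853} - \frac{533}{18211} = \frac{33609}{- \frac{52853}{230}} - \frac{533}{18211} = 33609 \left(- \frac{230}{52853}\right) - \frac{533}{18211} = - \frac{454710}{3109} - \frac{533}{18211} = - \frac{8282380907}{56617999}$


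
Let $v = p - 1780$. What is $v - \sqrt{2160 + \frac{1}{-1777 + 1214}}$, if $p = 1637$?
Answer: $-143 - \frac{\sqrt{684652477}}{563} \approx -189.48$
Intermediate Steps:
$v = -143$ ($v = 1637 - 1780 = -143$)
$v - \sqrt{2160 + \frac{1}{-1777 + 1214}} = -143 - \sqrt{2160 + \frac{1}{-1777 + 1214}} = -143 - \sqrt{2160 + \frac{1}{-563}} = -143 - \sqrt{2160 - \frac{1}{563}} = -143 - \sqrt{\frac{1216079}{563}} = -143 - \frac{\sqrt{684652477}}{563}$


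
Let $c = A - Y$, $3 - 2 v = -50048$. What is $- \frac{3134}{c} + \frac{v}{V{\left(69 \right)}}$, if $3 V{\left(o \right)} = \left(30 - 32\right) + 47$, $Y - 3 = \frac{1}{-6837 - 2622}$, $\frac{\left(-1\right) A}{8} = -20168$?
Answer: $\frac{3819158450767}{2289186780} \approx 1668.3$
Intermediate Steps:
$A = 161344$ ($A = \left(-8\right) \left(-20168\right) = 161344$)
$Y = \frac{28376}{9459}$ ($Y = 3 + \frac{1}{-6837 - 2622} = 3 + \frac{1}{-9459} = 3 - \frac{1}{9459} = \frac{28376}{9459} \approx 2.9999$)
$v = \frac{50051}{2}$ ($v = \frac{3}{2} - -25024 = \frac{3}{2} + 25024 = \frac{50051}{2} \approx 25026.0$)
$c = \frac{1526124520}{9459}$ ($c = 161344 - \frac{28376}{9459} = \frac{1526124520}{9459} \approx 1.6134 \cdot 10^{5}$)
$V{\left(o \right)} = 15$ ($V{\left(o \right)} = \frac{\left(30 - 32\right) + 47}{3} = \frac{-2 + 47}{3} = \frac{1}{3} \cdot 45 = 15$)
$- \frac{3134}{c} + \frac{v}{V{\left(69 \right)}} = - \frac{3134}{\frac{1526124520}{9459}} + \frac{50051}{2 \cdot 15} = \left(-3134\right) \frac{9459}{1526124520} + \frac{50051}{2} \cdot \frac{1}{15} = - \frac{14822253}{763062260} + \frac{50051}{30} = \frac{3819158450767}{2289186780}$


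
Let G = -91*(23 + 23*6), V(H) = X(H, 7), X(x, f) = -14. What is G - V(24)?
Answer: -14637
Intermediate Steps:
V(H) = -14
G = -14651 (G = -91*(23 + 138) = -91*161 = -14651)
G - V(24) = -14651 - 1*(-14) = -14651 + 14 = -14637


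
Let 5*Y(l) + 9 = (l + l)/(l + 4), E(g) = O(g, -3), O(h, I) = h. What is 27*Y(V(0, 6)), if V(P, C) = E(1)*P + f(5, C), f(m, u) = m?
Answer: -213/5 ≈ -42.600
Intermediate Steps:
E(g) = g
V(P, C) = 5 + P (V(P, C) = 1*P + 5 = P + 5 = 5 + P)
Y(l) = -9/5 + 2*l/(5*(4 + l)) (Y(l) = -9/5 + ((l + l)/(l + 4))/5 = -9/5 + ((2*l)/(4 + l))/5 = -9/5 + (2*l/(4 + l))/5 = -9/5 + 2*l/(5*(4 + l)))
27*Y(V(0, 6)) = 27*((-36 - 7*(5 + 0))/(5*(4 + (5 + 0)))) = 27*((-36 - 7*5)/(5*(4 + 5))) = 27*((1/5)*(-36 - 35)/9) = 27*((1/5)*(1/9)*(-71)) = 27*(-71/45) = -213/5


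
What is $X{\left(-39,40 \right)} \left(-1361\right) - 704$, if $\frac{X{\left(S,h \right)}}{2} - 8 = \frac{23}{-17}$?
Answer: $- \frac{319554}{17} \approx -18797.0$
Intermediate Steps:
$X{\left(S,h \right)} = \frac{226}{17}$ ($X{\left(S,h \right)} = 16 + 2 \frac{23}{-17} = 16 + 2 \cdot 23 \left(- \frac{1}{17}\right) = 16 + 2 \left(- \frac{23}{17}\right) = 16 - \frac{46}{17} = \frac{226}{17}$)
$X{\left(-39,40 \right)} \left(-1361\right) - 704 = \frac{226}{17} \left(-1361\right) - 704 = - \frac{307586}{17} - 704 = - \frac{319554}{17}$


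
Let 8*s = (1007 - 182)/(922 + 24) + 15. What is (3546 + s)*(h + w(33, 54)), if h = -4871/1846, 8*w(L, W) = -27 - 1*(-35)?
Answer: -7384064325/1270048 ≈ -5814.0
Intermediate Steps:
w(L, W) = 1 (w(L, W) = (-27 - 1*(-35))/8 = (-27 + 35)/8 = (⅛)*8 = 1)
s = 1365/688 (s = ((1007 - 182)/(922 + 24) + 15)/8 = (825/946 + 15)/8 = (825*(1/946) + 15)/8 = (75/86 + 15)/8 = (⅛)*(1365/86) = 1365/688 ≈ 1.9840)
h = -4871/1846 (h = -4871*1/1846 = -4871/1846 ≈ -2.6387)
(3546 + s)*(h + w(33, 54)) = (3546 + 1365/688)*(-4871/1846 + 1) = (2441013/688)*(-3025/1846) = -7384064325/1270048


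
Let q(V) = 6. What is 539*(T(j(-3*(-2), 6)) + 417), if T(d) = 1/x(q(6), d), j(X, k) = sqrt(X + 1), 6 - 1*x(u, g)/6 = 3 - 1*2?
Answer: 6743429/30 ≈ 2.2478e+5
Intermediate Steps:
x(u, g) = 30 (x(u, g) = 36 - 6*(3 - 1*2) = 36 - 6*(3 - 2) = 36 - 6*1 = 36 - 6 = 30)
j(X, k) = sqrt(1 + X)
T(d) = 1/30
539*(T(j(-3*(-2), 6)) + 417) = 539*(1/30 + 417) = 539*(12511/30) = 6743429/30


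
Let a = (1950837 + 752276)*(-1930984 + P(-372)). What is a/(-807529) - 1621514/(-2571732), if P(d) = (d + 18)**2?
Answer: 6276215703613852597/1038374085114 ≈ 6.0443e+6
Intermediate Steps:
P(d) = (18 + d)**2
a = -4880924644484 (a = (1950837 + 752276)*(-1930984 + (18 - 372)**2) = 2703113*(-1930984 + (-354)**2) = 2703113*(-1930984 + 125316) = 2703113*(-1805668) = -4880924644484)
a/(-807529) - 1621514/(-2571732) = -4880924644484/(-807529) - 1621514/(-2571732) = -4880924644484*(-1/807529) - 1621514*(-1/2571732) = 4880924644484/807529 + 810757/1285866 = 6276215703613852597/1038374085114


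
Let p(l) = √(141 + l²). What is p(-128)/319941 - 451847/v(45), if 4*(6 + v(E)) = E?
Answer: -1807388/21 + 5*√661/319941 ≈ -86066.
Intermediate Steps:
v(E) = -6 + E/4
p(-128)/319941 - 451847/v(45) = √(141 + (-128)²)/319941 - 451847/(-6 + (¼)*45) = √(141 + 16384)*(1/319941) - 451847/(-6 + 45/4) = √16525*(1/319941) - 451847/21/4 = (5*√661)*(1/319941) - 451847*4/21 = 5*√661/319941 - 1807388/21 = -1807388/21 + 5*√661/319941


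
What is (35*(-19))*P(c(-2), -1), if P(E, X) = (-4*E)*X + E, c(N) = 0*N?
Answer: 0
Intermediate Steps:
c(N) = 0
P(E, X) = E - 4*E*X (P(E, X) = -4*E*X + E = E - 4*E*X)
(35*(-19))*P(c(-2), -1) = (35*(-19))*(0*(1 - 4*(-1))) = -0*(1 + 4) = -0*5 = -665*0 = 0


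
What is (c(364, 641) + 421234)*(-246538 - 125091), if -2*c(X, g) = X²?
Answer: -131923092194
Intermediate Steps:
c(X, g) = -X²/2
(c(364, 641) + 421234)*(-246538 - 125091) = (-½*364² + 421234)*(-246538 - 125091) = (-½*132496 + 421234)*(-371629) = (-66248 + 421234)*(-371629) = 354986*(-371629) = -131923092194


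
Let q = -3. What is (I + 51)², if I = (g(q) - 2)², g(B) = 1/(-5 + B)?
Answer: 12623809/4096 ≈ 3082.0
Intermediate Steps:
I = 289/64 (I = (1/(-5 - 3) - 2)² = (1/(-8) - 2)² = (-⅛ - 2)² = (-17/8)² = 289/64 ≈ 4.5156)
(I + 51)² = (289/64 + 51)² = (3553/64)² = 12623809/4096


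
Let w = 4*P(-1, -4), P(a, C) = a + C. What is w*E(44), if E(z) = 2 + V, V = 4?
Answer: -120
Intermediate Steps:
E(z) = 6 (E(z) = 2 + 4 = 6)
P(a, C) = C + a
w = -20 (w = 4*(-4 - 1) = 4*(-5) = -20)
w*E(44) = -20*6 = -120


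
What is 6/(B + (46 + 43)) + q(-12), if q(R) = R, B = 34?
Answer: -490/41 ≈ -11.951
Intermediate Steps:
6/(B + (46 + 43)) + q(-12) = 6/(34 + (46 + 43)) - 12 = 6/(34 + 89) - 12 = 6/123 - 12 = (1/123)*6 - 12 = 2/41 - 12 = -490/41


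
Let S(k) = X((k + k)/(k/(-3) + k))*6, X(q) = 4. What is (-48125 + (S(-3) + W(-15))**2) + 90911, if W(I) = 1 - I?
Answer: 44386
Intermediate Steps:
S(k) = 24 (S(k) = 4*6 = 24)
(-48125 + (S(-3) + W(-15))**2) + 90911 = (-48125 + (24 + (1 - 1*(-15)))**2) + 90911 = (-48125 + (24 + (1 + 15))**2) + 90911 = (-48125 + (24 + 16)**2) + 90911 = (-48125 + 40**2) + 90911 = (-48125 + 1600) + 90911 = -46525 + 90911 = 44386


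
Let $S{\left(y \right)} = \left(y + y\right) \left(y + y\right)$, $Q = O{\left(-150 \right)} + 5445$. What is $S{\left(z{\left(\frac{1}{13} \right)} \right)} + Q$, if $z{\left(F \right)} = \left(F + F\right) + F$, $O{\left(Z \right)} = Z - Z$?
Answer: $\frac{920241}{169} \approx 5445.2$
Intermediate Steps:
$O{\left(Z \right)} = 0$
$z{\left(F \right)} = 3 F$ ($z{\left(F \right)} = 2 F + F = 3 F$)
$Q = 5445$ ($Q = 0 + 5445 = 5445$)
$S{\left(y \right)} = 4 y^{2}$ ($S{\left(y \right)} = 2 y 2 y = 4 y^{2}$)
$S{\left(z{\left(\frac{1}{13} \right)} \right)} + Q = 4 \left(\frac{3}{13}\right)^{2} + 5445 = 4 \cdot \frac{9}{169} + 5445 = \frac{36}{169} + 5445 = \frac{920241}{169}$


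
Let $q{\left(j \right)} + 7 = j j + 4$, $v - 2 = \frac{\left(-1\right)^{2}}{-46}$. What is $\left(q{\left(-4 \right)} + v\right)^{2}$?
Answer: $\frac{474721}{2116} \approx 224.35$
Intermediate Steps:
$v = \frac{91}{46}$ ($v = 2 + \frac{\left(-1\right)^{2}}{-46} = 2 + 1 \left(- \frac{1}{46}\right) = 2 - \frac{1}{46} = \frac{91}{46} \approx 1.9783$)
$q{\left(j \right)} = -3 + j^{2}$ ($q{\left(j \right)} = -7 + \left(j j + 4\right) = -7 + \left(j^{2} + 4\right) = -7 + \left(4 + j^{2}\right) = -3 + j^{2}$)
$\left(q{\left(-4 \right)} + v\right)^{2} = \left(\left(-3 + \left(-4\right)^{2}\right) + \frac{91}{46}\right)^{2} = \left(\left(-3 + 16\right) + \frac{91}{46}\right)^{2} = \left(13 + \frac{91}{46}\right)^{2} = \left(\frac{689}{46}\right)^{2} = \frac{474721}{2116}$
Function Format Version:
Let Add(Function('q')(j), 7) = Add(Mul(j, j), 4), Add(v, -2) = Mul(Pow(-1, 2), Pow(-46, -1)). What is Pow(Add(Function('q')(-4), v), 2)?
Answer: Rational(474721, 2116) ≈ 224.35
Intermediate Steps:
v = Rational(91, 46) (v = Add(2, Mul(Pow(-1, 2), Pow(-46, -1))) = Add(2, Mul(1, Rational(-1, 46))) = Add(2, Rational(-1, 46)) = Rational(91, 46) ≈ 1.9783)
Function('q')(j) = Add(-3, Pow(j, 2)) (Function('q')(j) = Add(-7, Add(Mul(j, j), 4)) = Add(-7, Add(Pow(j, 2), 4)) = Add(-7, Add(4, Pow(j, 2))) = Add(-3, Pow(j, 2)))
Pow(Add(Function('q')(-4), v), 2) = Pow(Add(Add(-3, Pow(-4, 2)), Rational(91, 46)), 2) = Pow(Add(Add(-3, 16), Rational(91, 46)), 2) = Pow(Add(13, Rational(91, 46)), 2) = Pow(Rational(689, 46), 2) = Rational(474721, 2116)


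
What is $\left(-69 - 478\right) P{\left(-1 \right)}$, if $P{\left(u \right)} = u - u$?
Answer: $0$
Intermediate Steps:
$P{\left(u \right)} = 0$
$\left(-69 - 478\right) P{\left(-1 \right)} = \left(-69 - 478\right) 0 = \left(-547\right) 0 = 0$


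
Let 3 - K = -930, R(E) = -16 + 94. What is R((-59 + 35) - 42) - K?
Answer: -855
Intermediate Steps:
R(E) = 78
K = 933 (K = 3 - 1*(-930) = 3 + 930 = 933)
R((-59 + 35) - 42) - K = 78 - 1*933 = 78 - 933 = -855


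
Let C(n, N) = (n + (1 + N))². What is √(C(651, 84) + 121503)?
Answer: √663199 ≈ 814.37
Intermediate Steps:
C(n, N) = (1 + N + n)²
√(C(651, 84) + 121503) = √((1 + 84 + 651)² + 121503) = √(736² + 121503) = √(541696 + 121503) = √663199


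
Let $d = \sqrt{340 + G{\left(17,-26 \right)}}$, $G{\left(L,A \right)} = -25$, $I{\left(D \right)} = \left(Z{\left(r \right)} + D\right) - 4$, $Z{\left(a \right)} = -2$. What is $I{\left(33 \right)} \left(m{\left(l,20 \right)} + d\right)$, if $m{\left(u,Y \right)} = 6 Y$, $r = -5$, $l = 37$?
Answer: $3240 + 81 \sqrt{35} \approx 3719.2$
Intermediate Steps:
$I{\left(D \right)} = -6 + D$ ($I{\left(D \right)} = \left(-2 + D\right) - 4 = -6 + D$)
$d = 3 \sqrt{35}$ ($d = \sqrt{340 - 25} = \sqrt{315} = 3 \sqrt{35} \approx 17.748$)
$I{\left(33 \right)} \left(m{\left(l,20 \right)} + d\right) = \left(-6 + 33\right) \left(6 \cdot 20 + 3 \sqrt{35}\right) = 27 \left(120 + 3 \sqrt{35}\right) = 3240 + 81 \sqrt{35}$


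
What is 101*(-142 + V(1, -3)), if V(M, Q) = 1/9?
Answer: -128977/9 ≈ -14331.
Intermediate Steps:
V(M, Q) = ⅑
101*(-142 + V(1, -3)) = 101*(-142 + ⅑) = 101*(-1277/9) = -128977/9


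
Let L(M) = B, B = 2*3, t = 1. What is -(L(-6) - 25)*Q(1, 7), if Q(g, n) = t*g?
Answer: 19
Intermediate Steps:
Q(g, n) = g (Q(g, n) = 1*g = g)
B = 6
L(M) = 6
-(L(-6) - 25)*Q(1, 7) = -(6 - 25) = -(-19) = -1*(-19) = 19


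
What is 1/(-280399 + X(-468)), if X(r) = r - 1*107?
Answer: -1/280974 ≈ -3.5590e-6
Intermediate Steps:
X(r) = -107 + r (X(r) = r - 107 = -107 + r)
1/(-280399 + X(-468)) = 1/(-280399 + (-107 - 468)) = 1/(-280399 - 575) = 1/(-280974) = -1/280974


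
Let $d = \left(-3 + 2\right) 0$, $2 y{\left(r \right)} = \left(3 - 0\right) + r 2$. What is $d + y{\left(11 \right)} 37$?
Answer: $\frac{925}{2} \approx 462.5$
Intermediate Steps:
$y{\left(r \right)} = \frac{3}{2} + r$ ($y{\left(r \right)} = \frac{\left(3 - 0\right) + r 2}{2} = \frac{\left(3 + 0\right) + 2 r}{2} = \frac{3 + 2 r}{2} = \frac{3}{2} + r$)
$d = 0$ ($d = \left(-1\right) 0 = 0$)
$d + y{\left(11 \right)} 37 = 0 + \left(\frac{3}{2} + 11\right) 37 = 0 + \frac{25}{2} \cdot 37 = 0 + \frac{925}{2} = \frac{925}{2}$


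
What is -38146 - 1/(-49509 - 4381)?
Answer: -2055687939/53890 ≈ -38146.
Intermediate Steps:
-38146 - 1/(-49509 - 4381) = -38146 - 1/(-53890) = -38146 - 1*(-1/53890) = -38146 + 1/53890 = -2055687939/53890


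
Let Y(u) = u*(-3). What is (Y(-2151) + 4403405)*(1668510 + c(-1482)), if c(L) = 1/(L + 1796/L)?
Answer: 4043382483414505011/549530 ≈ 7.3579e+12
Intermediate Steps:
Y(u) = -3*u
(Y(-2151) + 4403405)*(1668510 + c(-1482)) = (-3*(-2151) + 4403405)*(1668510 - 1482/(1796 + (-1482)²)) = (6453 + 4403405)*(1668510 - 1482/(1796 + 2196324)) = 4409858*(1668510 - 1482/2198120) = 4409858*(1668510 - 1482*1/2198120) = 4409858*(1668510 - 741/1099060) = 4409858*(1833792599859/1099060) = 4043382483414505011/549530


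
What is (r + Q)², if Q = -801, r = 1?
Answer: 640000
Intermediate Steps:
(r + Q)² = (1 - 801)² = (-800)² = 640000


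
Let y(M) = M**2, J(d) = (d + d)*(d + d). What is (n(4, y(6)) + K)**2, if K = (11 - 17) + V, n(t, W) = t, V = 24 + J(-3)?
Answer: 3364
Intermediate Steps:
J(d) = 4*d**2 (J(d) = (2*d)*(2*d) = 4*d**2)
V = 60 (V = 24 + 4*(-3)**2 = 24 + 4*9 = 24 + 36 = 60)
K = 54 (K = (11 - 17) + 60 = -6 + 60 = 54)
(n(4, y(6)) + K)**2 = (4 + 54)**2 = 58**2 = 3364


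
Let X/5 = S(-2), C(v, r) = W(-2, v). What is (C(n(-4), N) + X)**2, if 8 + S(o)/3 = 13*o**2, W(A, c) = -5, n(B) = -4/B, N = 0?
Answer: 429025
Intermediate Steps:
C(v, r) = -5
S(o) = -24 + 39*o**2 (S(o) = -24 + 3*(13*o**2) = -24 + 39*o**2)
X = 660 (X = 5*(-24 + 39*(-2)**2) = 5*(-24 + 39*4) = 5*(-24 + 156) = 5*132 = 660)
(C(n(-4), N) + X)**2 = (-5 + 660)**2 = 655**2 = 429025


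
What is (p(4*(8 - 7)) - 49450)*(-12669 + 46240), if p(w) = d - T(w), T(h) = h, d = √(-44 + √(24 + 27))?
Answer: -1660220234 + 33571*I*√(44 - √51) ≈ -1.6602e+9 + 2.0381e+5*I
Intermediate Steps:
d = √(-44 + √51) ≈ 6.0711*I
p(w) = √(-44 + √51) - w
(p(4*(8 - 7)) - 49450)*(-12669 + 46240) = ((-4*(8 - 7) + I*√(44 - √51)) - 49450)*(-12669 + 46240) = ((-4 + I*√(44 - √51)) - 49450)*33571 = (-49454 + I*√(44 - √51))*33571 = -1660220234 + 33571*I*√(44 - √51)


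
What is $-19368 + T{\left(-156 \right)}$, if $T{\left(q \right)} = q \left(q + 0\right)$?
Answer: $4968$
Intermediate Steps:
$T{\left(q \right)} = q^{2}$ ($T{\left(q \right)} = q q = q^{2}$)
$-19368 + T{\left(-156 \right)} = -19368 + \left(-156\right)^{2} = -19368 + 24336 = 4968$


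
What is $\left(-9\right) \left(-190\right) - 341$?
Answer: $1369$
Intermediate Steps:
$\left(-9\right) \left(-190\right) - 341 = 1710 - 341 = 1369$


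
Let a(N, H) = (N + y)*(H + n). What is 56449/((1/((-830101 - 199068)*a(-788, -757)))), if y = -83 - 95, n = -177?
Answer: -52416371231516964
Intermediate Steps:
y = -178
a(N, H) = (-178 + N)*(-177 + H) (a(N, H) = (N - 178)*(H - 177) = (-178 + N)*(-177 + H))
56449/((1/((-830101 - 199068)*a(-788, -757)))) = 56449/((1/((-830101 - 199068)*(31506 - 178*(-757) - 177*(-788) - 757*(-788))))) = 56449/((1/((-1029169)*(31506 + 134746 + 139476 + 596516)))) = 56449/((-1/1029169/902244)) = 56449/((-1/1029169*1/902244)) = 56449/(-1/928561555236) = 56449*(-928561555236) = -52416371231516964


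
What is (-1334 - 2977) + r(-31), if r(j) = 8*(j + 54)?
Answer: -4127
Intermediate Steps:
r(j) = 432 + 8*j (r(j) = 8*(54 + j) = 432 + 8*j)
(-1334 - 2977) + r(-31) = (-1334 - 2977) + (432 + 8*(-31)) = -4311 + (432 - 248) = -4311 + 184 = -4127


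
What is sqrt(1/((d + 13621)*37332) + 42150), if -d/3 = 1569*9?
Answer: sqrt(1348005184752886612946)/178832724 ≈ 205.30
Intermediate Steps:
d = -42363 (d = -4707*9 = -3*14121 = -42363)
sqrt(1/((d + 13621)*37332) + 42150) = sqrt(1/((-42363 + 13621)*37332) + 42150) = sqrt((1/37332)/(-28742) + 42150) = sqrt(-1/28742*1/37332 + 42150) = sqrt(-1/1072996344 + 42150) = sqrt(45226795899599/1072996344) = sqrt(1348005184752886612946)/178832724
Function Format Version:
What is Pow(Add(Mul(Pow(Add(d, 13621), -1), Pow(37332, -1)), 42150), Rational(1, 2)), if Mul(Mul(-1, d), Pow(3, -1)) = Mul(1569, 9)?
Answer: Mul(Rational(1, 178832724), Pow(1348005184752886612946, Rational(1, 2))) ≈ 205.30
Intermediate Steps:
d = -42363 (d = Mul(-3, Mul(1569, 9)) = Mul(-3, 14121) = -42363)
Pow(Add(Mul(Pow(Add(d, 13621), -1), Pow(37332, -1)), 42150), Rational(1, 2)) = Pow(Add(Mul(Pow(Add(-42363, 13621), -1), Pow(37332, -1)), 42150), Rational(1, 2)) = Pow(Add(Mul(Pow(-28742, -1), Rational(1, 37332)), 42150), Rational(1, 2)) = Pow(Add(Mul(Rational(-1, 28742), Rational(1, 37332)), 42150), Rational(1, 2)) = Pow(Add(Rational(-1, 1072996344), 42150), Rational(1, 2)) = Pow(Rational(45226795899599, 1072996344), Rational(1, 2)) = Mul(Rational(1, 178832724), Pow(1348005184752886612946, Rational(1, 2)))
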